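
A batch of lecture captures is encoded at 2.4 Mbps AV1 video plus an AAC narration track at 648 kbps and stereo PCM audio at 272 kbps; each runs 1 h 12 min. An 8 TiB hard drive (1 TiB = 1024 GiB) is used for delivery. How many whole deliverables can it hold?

1 h 12 min = 72 min = 4320 s
Audio total: 648 + 272 = 920 kbps = 0.920 Mbps.
Total bitrate: 3.320 Mbps.
Per item: 3.320 Mbps × 4320 s = 14,342 Mb = 1,793 MB.
Capacity: 8 TiB = 70,368,744 Mb; 4906.34 items → 4906 complete.

4906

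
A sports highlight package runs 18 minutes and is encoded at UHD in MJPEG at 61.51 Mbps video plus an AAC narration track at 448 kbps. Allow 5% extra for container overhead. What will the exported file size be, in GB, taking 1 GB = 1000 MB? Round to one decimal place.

8.8 GB

18 min = 1080 s
Audio: 448 kbps = 0.448 Mbps.
Total bitrate: 61.51 + 0.448 = 61.958 Mbps.
Stream data: 61.958 Mbps × 1080 s = 66914.6 Mb.
With 5% container overhead: ×1.05.
70,260 Mb ÷ 8 = 8,783 MB → 8.783 GB.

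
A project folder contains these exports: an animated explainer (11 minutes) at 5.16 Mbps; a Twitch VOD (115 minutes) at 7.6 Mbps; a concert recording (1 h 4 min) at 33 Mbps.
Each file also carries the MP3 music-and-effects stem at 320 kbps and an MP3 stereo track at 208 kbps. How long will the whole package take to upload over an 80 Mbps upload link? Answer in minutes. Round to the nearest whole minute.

39 minutes

Audio total: 320 + 208 = 528 kbps = 0.528 Mbps.
animated explainer: 5.688 Mbps × 660 s = 3754.1 Mb
Twitch VOD: 8.128 Mbps × 6900 s = 56083.2 Mb
concert recording: 33.528 Mbps × 3840 s = 128747.5 Mb
Total: 188584.8 Mb = 23573.1 MB.
At 80 Mbps: 188584.8 / 80 = 2357 s ≈ 39.3 minutes.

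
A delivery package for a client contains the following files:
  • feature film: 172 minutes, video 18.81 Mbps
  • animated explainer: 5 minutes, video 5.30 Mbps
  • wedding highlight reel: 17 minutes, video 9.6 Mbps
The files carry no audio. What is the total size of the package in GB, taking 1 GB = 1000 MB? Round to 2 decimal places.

25.69 GB

feature film: 18.810 Mbps × 10320 s = 194119.2 Mb
animated explainer: 5.300 Mbps × 300 s = 1590.0 Mb
wedding highlight reel: 9.600 Mbps × 1020 s = 9792.0 Mb
Total: 205501.2 Mb = 25687.7 MB.
= 25.69 GB.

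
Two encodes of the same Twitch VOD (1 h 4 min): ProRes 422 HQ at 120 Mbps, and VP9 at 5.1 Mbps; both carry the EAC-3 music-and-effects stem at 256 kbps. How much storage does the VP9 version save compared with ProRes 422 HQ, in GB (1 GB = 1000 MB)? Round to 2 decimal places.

55.15 GB

1 h 4 min = 64 min = 3840 s
Audio: 256 kbps = 0.256 Mbps.
ProRes 422 HQ: 120.256 Mbps × 3840 s = 461783.0 Mb = 57.723 GB.
VP9: 5.356 Mbps × 3840 s = 20567.0 Mb = 2.571 GB.
Saving: 57.723 − 2.571 = 55.152 GB.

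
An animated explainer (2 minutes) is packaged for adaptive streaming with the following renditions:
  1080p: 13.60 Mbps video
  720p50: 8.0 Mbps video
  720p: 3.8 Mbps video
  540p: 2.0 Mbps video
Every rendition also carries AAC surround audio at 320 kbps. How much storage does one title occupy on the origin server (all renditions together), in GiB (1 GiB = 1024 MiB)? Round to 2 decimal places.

2 min = 120 s
Audio: 320 kbps = 0.320 Mbps.
Sum of rendition bitrates: (13.60+0.320) + (8.0+0.320) + (3.8+0.320) + (2.0+0.320) = 28.680 Mbps.
× 120 s = 3,442 Mb = 430.2 MB = 0.4007 GiB.

0.40 GiB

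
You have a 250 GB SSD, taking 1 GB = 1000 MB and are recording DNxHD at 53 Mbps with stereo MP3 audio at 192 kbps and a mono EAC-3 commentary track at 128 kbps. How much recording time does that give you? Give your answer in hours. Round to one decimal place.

Audio total: 192 + 128 = 320 kbps = 0.320 Mbps.
Total bitrate: 53 + 0.320 = 53.320 Mbps.
Capacity: 250 GB = 2,000,000 Mb.
Recording time: 2,000,000 / 53.320 = 37,509 s ≈ 10.4 hours.

10.4 hours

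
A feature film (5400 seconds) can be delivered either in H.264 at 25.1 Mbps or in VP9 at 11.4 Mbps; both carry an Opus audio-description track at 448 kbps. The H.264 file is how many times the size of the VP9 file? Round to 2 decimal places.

Audio: 448 kbps = 0.448 Mbps.
H.264: 25.548 Mbps × 5400 s = 137959.2 Mb = 16.061 GiB.
VP9: 11.848 Mbps × 5400 s = 63979.2 Mb = 7.448 GiB.
Ratio: 16.061 / 7.448 = 2.156.

2.16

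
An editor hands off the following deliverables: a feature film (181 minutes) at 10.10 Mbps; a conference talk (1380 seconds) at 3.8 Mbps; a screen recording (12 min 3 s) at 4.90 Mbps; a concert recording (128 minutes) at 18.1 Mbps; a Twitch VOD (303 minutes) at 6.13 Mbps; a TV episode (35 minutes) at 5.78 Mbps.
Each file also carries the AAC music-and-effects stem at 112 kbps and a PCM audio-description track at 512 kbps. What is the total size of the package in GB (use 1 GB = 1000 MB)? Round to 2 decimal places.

50.82 GB

Audio total: 112 + 512 = 624 kbps = 0.624 Mbps.
feature film: 10.724 Mbps × 10860 s = 116462.6 Mb
conference talk: 4.424 Mbps × 1380 s = 6105.1 Mb
screen recording: 5.524 Mbps × 723 s = 3993.9 Mb
concert recording: 18.724 Mbps × 7680 s = 143800.3 Mb
Twitch VOD: 6.754 Mbps × 18180 s = 122787.7 Mb
TV episode: 6.404 Mbps × 2100 s = 13448.4 Mb
Total: 406598.1 Mb = 50824.8 MB.
= 50.82 GB.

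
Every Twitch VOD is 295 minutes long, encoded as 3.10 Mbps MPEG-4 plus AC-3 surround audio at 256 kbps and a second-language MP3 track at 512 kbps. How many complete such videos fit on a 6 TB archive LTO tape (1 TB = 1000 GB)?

295 min = 17700 s
Audio total: 256 + 512 = 768 kbps = 0.768 Mbps.
Total bitrate: 3.868 Mbps.
Per item: 3.868 Mbps × 17700 s = 68,464 Mb = 8,558 MB.
Capacity: 6 TB = 48,000,000 Mb; 701.10 items → 701 complete.

701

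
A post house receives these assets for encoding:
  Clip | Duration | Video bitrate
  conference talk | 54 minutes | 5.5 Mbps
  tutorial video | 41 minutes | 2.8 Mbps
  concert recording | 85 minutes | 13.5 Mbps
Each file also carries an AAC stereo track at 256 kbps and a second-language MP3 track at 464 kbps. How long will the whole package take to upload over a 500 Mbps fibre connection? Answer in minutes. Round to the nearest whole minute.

Audio total: 256 + 464 = 720 kbps = 0.720 Mbps.
conference talk: 6.220 Mbps × 3240 s = 20152.8 Mb
tutorial video: 3.520 Mbps × 2460 s = 8659.2 Mb
concert recording: 14.220 Mbps × 5100 s = 72522.0 Mb
Total: 101334.0 Mb = 12666.8 MB.
At 500 Mbps: 101334.0 / 500 = 203 s ≈ 3.38 minutes.

3 minutes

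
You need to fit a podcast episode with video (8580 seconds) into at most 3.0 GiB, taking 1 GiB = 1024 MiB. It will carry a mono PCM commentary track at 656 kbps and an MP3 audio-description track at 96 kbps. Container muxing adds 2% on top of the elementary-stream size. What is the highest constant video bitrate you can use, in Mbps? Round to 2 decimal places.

2.19 Mbps

Budget: 3.0 GiB = 25769.8 Mb.
Stream payload after overhead: 25769.8 / 1.02 = 25264.5 Mb.
Total bitrate budget: 25264.5 Mb / 8580 s = 2.945 Mbps.
Audio total: 656 + 96 = 752 kbps = 0.752 Mbps.
Video: 2.945 − 0.752 = 2.193 Mbps.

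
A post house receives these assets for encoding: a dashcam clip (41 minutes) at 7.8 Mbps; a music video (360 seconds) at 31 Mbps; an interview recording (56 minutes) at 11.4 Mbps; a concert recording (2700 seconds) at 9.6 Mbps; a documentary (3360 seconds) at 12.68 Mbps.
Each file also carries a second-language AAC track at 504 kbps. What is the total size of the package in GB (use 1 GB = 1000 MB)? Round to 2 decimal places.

17.92 GB

Audio: 504 kbps = 0.504 Mbps.
dashcam clip: 8.304 Mbps × 2460 s = 20427.8 Mb
music video: 31.504 Mbps × 360 s = 11341.4 Mb
interview recording: 11.904 Mbps × 3360 s = 39997.4 Mb
concert recording: 10.104 Mbps × 2700 s = 27280.8 Mb
documentary: 13.184 Mbps × 3360 s = 44298.2 Mb
Total: 143345.8 Mb = 17918.2 MB.
= 17.92 GB.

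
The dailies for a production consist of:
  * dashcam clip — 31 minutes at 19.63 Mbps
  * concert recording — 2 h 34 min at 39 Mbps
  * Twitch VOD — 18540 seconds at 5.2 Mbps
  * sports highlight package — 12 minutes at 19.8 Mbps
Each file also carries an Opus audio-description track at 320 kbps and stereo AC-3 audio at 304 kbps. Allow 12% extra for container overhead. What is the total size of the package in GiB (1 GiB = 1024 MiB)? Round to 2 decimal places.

Audio total: 320 + 304 = 624 kbps = 0.624 Mbps.
dashcam clip: 20.254 Mbps × 1860 s × 1.12 = 42193.1 Mb
concert recording: 39.624 Mbps × 9240 s × 1.12 = 410060.9 Mb
Twitch VOD: 5.824 Mbps × 18540 s × 1.12 = 120934.2 Mb
sports highlight package: 20.424 Mbps × 720 s × 1.12 = 16469.9 Mb
Total: 589658.1 Mb = 73707.3 MB.
= 68.65 GiB.

68.65 GiB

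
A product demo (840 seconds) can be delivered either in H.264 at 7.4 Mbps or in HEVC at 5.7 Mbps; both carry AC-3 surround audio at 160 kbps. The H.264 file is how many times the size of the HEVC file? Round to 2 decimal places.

1.29

Audio: 160 kbps = 0.160 Mbps.
H.264: 7.560 Mbps × 840 s = 6350.4 Mb = 0.739 GiB.
HEVC: 5.860 Mbps × 840 s = 4922.4 Mb = 0.573 GiB.
Ratio: 0.739 / 0.573 = 1.290.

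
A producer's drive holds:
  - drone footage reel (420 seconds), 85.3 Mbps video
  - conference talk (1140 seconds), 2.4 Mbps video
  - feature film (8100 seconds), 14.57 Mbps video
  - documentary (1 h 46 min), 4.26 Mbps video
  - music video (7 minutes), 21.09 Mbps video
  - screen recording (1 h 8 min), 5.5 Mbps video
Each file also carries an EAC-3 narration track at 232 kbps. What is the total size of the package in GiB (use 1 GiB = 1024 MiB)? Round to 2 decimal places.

25.58 GiB

Audio: 232 kbps = 0.232 Mbps.
drone footage reel: 85.532 Mbps × 420 s = 35923.4 Mb
conference talk: 2.632 Mbps × 1140 s = 3000.5 Mb
feature film: 14.802 Mbps × 8100 s = 119896.2 Mb
documentary: 4.492 Mbps × 6360 s = 28569.1 Mb
music video: 21.322 Mbps × 420 s = 8955.2 Mb
screen recording: 5.732 Mbps × 4080 s = 23386.6 Mb
Total: 219731.0 Mb = 27466.4 MB.
= 25.58 GiB.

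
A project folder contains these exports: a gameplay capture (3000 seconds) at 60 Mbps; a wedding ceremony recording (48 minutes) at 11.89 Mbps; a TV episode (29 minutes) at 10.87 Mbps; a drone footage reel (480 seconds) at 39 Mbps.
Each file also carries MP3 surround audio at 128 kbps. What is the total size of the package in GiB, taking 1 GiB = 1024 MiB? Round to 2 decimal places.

Audio: 128 kbps = 0.128 Mbps.
gameplay capture: 60.128 Mbps × 3000 s = 180384.0 Mb
wedding ceremony recording: 12.018 Mbps × 2880 s = 34611.8 Mb
TV episode: 10.998 Mbps × 1740 s = 19136.5 Mb
drone footage reel: 39.128 Mbps × 480 s = 18781.4 Mb
Total: 252913.8 Mb = 31614.2 MB.
= 29.44 GiB.

29.44 GiB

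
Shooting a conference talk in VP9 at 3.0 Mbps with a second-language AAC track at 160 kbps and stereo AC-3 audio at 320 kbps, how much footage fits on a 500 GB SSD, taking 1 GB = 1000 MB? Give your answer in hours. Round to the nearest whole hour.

Audio total: 160 + 320 = 480 kbps = 0.480 Mbps.
Total bitrate: 3.0 + 0.480 = 3.480 Mbps.
Capacity: 500 GB = 4,000,000 Mb.
Recording time: 4,000,000 / 3.480 = 1,149,425 s ≈ 319 hours.

319 hours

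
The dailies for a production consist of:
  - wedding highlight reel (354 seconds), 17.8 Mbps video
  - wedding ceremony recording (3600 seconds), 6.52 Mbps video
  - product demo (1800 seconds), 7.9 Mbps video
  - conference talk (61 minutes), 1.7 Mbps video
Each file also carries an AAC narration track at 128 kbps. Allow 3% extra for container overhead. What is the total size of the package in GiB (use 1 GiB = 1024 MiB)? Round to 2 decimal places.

Audio: 128 kbps = 0.128 Mbps.
wedding highlight reel: 17.928 Mbps × 354 s × 1.03 = 6536.9 Mb
wedding ceremony recording: 6.648 Mbps × 3600 s × 1.03 = 24650.8 Mb
product demo: 8.028 Mbps × 1800 s × 1.03 = 14883.9 Mb
conference talk: 1.828 Mbps × 3660 s × 1.03 = 6891.2 Mb
Total: 52962.8 Mb = 6620.3 MB.
= 6.166 GiB.

6.17 GiB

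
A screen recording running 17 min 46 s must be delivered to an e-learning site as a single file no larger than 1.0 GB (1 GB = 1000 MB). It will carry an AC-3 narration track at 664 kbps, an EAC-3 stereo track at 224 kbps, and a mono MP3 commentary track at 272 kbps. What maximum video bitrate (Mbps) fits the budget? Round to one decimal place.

6.3 Mbps

Budget: 1.0 GB = 8000.0 Mb.
17 min 46 s = 1066 s
Total bitrate budget: 8000.0 Mb / 1066 s = 7.505 Mbps.
Audio total: 664 + 224 + 272 = 1160 kbps = 1.160 Mbps.
Video: 7.505 − 1.160 = 6.345 Mbps.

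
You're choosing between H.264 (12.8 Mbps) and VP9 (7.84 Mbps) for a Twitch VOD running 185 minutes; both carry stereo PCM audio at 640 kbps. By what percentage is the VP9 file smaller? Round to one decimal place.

36.9%

185 min = 11100 s
Audio: 640 kbps = 0.640 Mbps.
H.264: 13.440 Mbps × 11100 s = 149184.0 Mb = 18.648 GB.
VP9: 8.480 Mbps × 11100 s = 94128.0 Mb = 11.766 GB.
Reduction: (1 − 11.766/18.648) × 100 = 36.90%.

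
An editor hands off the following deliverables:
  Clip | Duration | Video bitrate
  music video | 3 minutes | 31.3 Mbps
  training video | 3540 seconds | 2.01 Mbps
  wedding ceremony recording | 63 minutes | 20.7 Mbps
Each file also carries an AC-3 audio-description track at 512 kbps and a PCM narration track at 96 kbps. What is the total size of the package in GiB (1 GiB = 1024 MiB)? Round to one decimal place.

11.1 GiB

Audio total: 512 + 96 = 608 kbps = 0.608 Mbps.
music video: 31.908 Mbps × 180 s = 5743.4 Mb
training video: 2.618 Mbps × 3540 s = 9267.7 Mb
wedding ceremony recording: 21.308 Mbps × 3780 s = 80544.2 Mb
Total: 95555.4 Mb = 11944.4 MB.
= 11.12 GiB.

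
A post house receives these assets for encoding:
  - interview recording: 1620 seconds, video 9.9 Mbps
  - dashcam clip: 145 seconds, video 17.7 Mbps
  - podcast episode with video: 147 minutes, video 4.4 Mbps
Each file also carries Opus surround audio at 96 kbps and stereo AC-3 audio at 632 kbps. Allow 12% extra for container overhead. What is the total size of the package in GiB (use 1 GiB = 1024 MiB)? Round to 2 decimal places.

Audio total: 96 + 632 = 728 kbps = 0.728 Mbps.
interview recording: 10.628 Mbps × 1620 s × 1.12 = 19283.4 Mb
dashcam clip: 18.428 Mbps × 145 s × 1.12 = 2992.7 Mb
podcast episode with video: 5.128 Mbps × 8820 s × 1.12 = 50656.4 Mb
Total: 72932.6 Mb = 9116.6 MB.
= 8.490 GiB.

8.49 GiB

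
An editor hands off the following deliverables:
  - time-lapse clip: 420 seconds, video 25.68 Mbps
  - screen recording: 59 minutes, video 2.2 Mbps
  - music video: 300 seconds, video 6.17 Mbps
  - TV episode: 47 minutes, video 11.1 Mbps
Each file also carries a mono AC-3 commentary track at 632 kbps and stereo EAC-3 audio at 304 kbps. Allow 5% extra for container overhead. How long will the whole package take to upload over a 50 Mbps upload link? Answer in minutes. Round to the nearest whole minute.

20 minutes

Audio total: 632 + 304 = 936 kbps = 0.936 Mbps.
time-lapse clip: 26.616 Mbps × 420 s × 1.05 = 11737.7 Mb
screen recording: 3.136 Mbps × 3540 s × 1.05 = 11656.5 Mb
music video: 7.106 Mbps × 300 s × 1.05 = 2238.4 Mb
TV episode: 12.036 Mbps × 2820 s × 1.05 = 35638.6 Mb
Total: 61271.2 Mb = 7658.9 MB.
At 50 Mbps: 61271.2 / 50 = 1225 s ≈ 20.4 minutes.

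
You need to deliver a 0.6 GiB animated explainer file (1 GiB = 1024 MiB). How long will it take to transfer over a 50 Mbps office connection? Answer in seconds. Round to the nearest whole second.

File: 0.6 GiB = 5154.0 Mb.
At 50 Mbps: 5154.0 / 50 = 103.1 s ≈ 103 seconds.

103 seconds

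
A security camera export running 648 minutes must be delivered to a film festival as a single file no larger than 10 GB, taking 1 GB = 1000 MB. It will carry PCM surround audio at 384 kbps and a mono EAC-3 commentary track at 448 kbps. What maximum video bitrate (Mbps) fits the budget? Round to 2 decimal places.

Budget: 10 GB = 80000.0 Mb.
648 min = 38880 s
Total bitrate budget: 80000.0 Mb / 38880 s = 2.058 Mbps.
Audio total: 384 + 448 = 832 kbps = 0.832 Mbps.
Video: 2.058 − 0.832 = 1.226 Mbps.

1.23 Mbps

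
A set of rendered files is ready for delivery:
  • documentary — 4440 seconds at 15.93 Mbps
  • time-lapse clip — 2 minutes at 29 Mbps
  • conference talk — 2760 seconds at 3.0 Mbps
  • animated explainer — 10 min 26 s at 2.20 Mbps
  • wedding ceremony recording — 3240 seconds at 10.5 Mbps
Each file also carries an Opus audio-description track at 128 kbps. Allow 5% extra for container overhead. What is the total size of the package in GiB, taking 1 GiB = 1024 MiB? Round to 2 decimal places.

Audio: 128 kbps = 0.128 Mbps.
documentary: 16.058 Mbps × 4440 s × 1.05 = 74862.4 Mb
time-lapse clip: 29.128 Mbps × 120 s × 1.05 = 3670.1 Mb
conference talk: 3.128 Mbps × 2760 s × 1.05 = 9064.9 Mb
animated explainer: 2.328 Mbps × 626 s × 1.05 = 1530.2 Mb
wedding ceremony recording: 10.628 Mbps × 3240 s × 1.05 = 36156.5 Mb
Total: 125284.1 Mb = 15660.5 MB.
= 14.58 GiB.

14.58 GiB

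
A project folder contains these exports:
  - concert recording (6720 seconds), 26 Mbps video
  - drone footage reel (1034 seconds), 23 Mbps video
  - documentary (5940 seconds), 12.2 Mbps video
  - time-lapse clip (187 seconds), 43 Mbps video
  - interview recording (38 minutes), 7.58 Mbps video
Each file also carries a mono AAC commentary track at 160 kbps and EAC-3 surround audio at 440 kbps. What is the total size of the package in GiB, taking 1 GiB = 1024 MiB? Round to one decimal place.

35.6 GiB

Audio total: 160 + 440 = 600 kbps = 0.600 Mbps.
concert recording: 26.600 Mbps × 6720 s = 178752.0 Mb
drone footage reel: 23.600 Mbps × 1034 s = 24402.4 Mb
documentary: 12.800 Mbps × 5940 s = 76032.0 Mb
time-lapse clip: 43.600 Mbps × 187 s = 8153.2 Mb
interview recording: 8.180 Mbps × 2280 s = 18650.4 Mb
Total: 305990.0 Mb = 38248.8 MB.
= 35.62 GiB.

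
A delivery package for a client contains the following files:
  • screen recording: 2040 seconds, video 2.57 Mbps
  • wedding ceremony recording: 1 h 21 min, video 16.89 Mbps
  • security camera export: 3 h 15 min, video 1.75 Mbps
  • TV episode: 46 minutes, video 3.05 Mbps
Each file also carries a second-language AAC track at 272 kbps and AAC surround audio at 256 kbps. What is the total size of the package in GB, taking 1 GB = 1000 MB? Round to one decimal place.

Audio total: 272 + 256 = 528 kbps = 0.528 Mbps.
screen recording: 3.098 Mbps × 2040 s = 6319.9 Mb
wedding ceremony recording: 17.418 Mbps × 4860 s = 84651.5 Mb
security camera export: 2.278 Mbps × 11700 s = 26652.6 Mb
TV episode: 3.578 Mbps × 2760 s = 9875.3 Mb
Total: 127499.3 Mb = 15937.4 MB.
= 15.94 GB.

15.9 GB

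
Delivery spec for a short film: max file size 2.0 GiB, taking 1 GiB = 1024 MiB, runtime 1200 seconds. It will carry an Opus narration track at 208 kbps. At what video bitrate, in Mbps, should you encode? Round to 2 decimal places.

14.11 Mbps

Budget: 2.0 GiB = 17179.9 Mb.
Total bitrate budget: 17179.9 Mb / 1200 s = 14.317 Mbps.
Audio: 208 kbps = 0.208 Mbps.
Video: 14.317 − 0.208 = 14.109 Mbps.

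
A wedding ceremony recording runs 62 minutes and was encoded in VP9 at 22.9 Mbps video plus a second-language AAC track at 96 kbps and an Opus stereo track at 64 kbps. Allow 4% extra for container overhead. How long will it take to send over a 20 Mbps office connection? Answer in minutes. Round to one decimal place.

62 min = 3720 s
Audio total: 96 + 64 = 160 kbps = 0.160 Mbps.
Total bitrate: 23.060 Mbps.
File: 23.060 Mbps × 3720 s = 85783.2 Mb.
With 4% container overhead: ×1.04. → 89214.5 Mb.
At 20 Mbps: 89214.5 / 20 = 4460.7 s ≈ 74.3 minutes.

74.3 minutes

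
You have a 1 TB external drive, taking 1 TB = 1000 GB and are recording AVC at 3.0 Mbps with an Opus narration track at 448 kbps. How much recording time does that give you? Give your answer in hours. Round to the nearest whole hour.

644 hours

Audio: 448 kbps = 0.448 Mbps.
Total bitrate: 3.0 + 0.448 = 3.448 Mbps.
Capacity: 1 TB = 8,000,000 Mb.
Recording time: 8,000,000 / 3.448 = 2,320,186 s ≈ 644 hours.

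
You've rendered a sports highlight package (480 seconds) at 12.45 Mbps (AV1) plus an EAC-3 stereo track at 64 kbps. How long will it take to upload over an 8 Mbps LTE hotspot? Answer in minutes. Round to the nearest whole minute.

Audio: 64 kbps = 0.064 Mbps.
Total bitrate: 12.514 Mbps.
File: 12.514 Mbps × 480 s = 6006.7 Mb.
At 8 Mbps: 6006.7 / 8 = 750.8 s ≈ 12.5 minutes.

13 minutes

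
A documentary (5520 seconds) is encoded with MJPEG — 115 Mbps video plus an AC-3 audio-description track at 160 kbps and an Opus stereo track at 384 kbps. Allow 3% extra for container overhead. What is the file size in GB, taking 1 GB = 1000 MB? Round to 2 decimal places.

82.12 GB

Audio total: 160 + 384 = 544 kbps = 0.544 Mbps.
Total bitrate: 115 + 0.544 = 115.544 Mbps.
Stream data: 115.544 Mbps × 5520 s = 637802.9 Mb.
With 3% container overhead: ×1.03.
656,937 Mb ÷ 8 = 82,117 MB → 82.12 GB.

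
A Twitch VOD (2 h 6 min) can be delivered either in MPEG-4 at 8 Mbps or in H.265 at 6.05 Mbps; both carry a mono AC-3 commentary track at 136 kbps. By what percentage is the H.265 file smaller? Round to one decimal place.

2 h 6 min = 126 min = 7560 s
Audio: 136 kbps = 0.136 Mbps.
MPEG-4: 8.136 Mbps × 7560 s = 61508.2 Mb = 7.160 GiB.
H.265: 6.186 Mbps × 7560 s = 46766.2 Mb = 5.444 GiB.
Reduction: (1 − 5.444/7.160) × 100 = 23.97%.

24.0%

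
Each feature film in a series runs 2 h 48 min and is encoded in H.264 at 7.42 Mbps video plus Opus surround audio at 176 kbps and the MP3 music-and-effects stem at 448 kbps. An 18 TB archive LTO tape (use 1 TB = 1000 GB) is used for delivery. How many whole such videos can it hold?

2 h 48 min = 168 min = 10080 s
Audio total: 176 + 448 = 624 kbps = 0.624 Mbps.
Total bitrate: 8.044 Mbps.
Per item: 8.044 Mbps × 10080 s = 81,084 Mb = 10,135 MB.
Capacity: 18 TB = 144,000,000 Mb; 1775.95 items → 1775 complete.

1775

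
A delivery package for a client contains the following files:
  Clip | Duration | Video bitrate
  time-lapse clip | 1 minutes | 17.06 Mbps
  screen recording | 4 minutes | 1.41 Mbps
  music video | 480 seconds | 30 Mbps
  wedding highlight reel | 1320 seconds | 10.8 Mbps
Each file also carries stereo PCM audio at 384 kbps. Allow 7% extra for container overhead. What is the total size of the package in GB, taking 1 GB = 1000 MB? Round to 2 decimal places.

Audio: 384 kbps = 0.384 Mbps.
time-lapse clip: 17.444 Mbps × 60 s × 1.07 = 1119.9 Mb
screen recording: 1.794 Mbps × 240 s × 1.07 = 460.7 Mb
music video: 30.384 Mbps × 480 s × 1.07 = 15605.2 Mb
wedding highlight reel: 11.184 Mbps × 1320 s × 1.07 = 15796.3 Mb
Total: 32982.1 Mb = 4122.8 MB.
= 4.123 GB.

4.12 GB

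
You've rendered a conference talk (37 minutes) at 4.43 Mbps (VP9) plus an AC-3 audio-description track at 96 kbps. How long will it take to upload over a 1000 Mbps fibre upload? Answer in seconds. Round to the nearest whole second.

37 min = 2220 s
Audio: 96 kbps = 0.096 Mbps.
Total bitrate: 4.526 Mbps.
File: 4.526 Mbps × 2220 s = 10047.7 Mb.
At 1000 Mbps: 10047.7 / 1000 = 10.0 s ≈ 10 seconds.

10 seconds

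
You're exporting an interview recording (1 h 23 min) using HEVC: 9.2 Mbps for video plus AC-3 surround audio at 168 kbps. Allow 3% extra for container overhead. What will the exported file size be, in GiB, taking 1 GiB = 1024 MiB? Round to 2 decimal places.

1 h 23 min = 83 min = 4980 s
Audio: 168 kbps = 0.168 Mbps.
Total bitrate: 9.2 + 0.168 = 9.368 Mbps.
Stream data: 9.368 Mbps × 4980 s = 46652.6 Mb.
With 3% container overhead: ×1.03.
48,052 Mb = 6,006,527,400 bytes ÷ 1,073,741,824 = 5.594 GiB.

5.59 GiB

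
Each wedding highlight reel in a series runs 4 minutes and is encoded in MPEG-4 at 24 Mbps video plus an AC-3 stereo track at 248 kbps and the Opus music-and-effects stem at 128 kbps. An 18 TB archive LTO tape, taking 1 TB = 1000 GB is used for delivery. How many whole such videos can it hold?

4 min = 240 s
Audio total: 248 + 128 = 376 kbps = 0.376 Mbps.
Total bitrate: 24.376 Mbps.
Per item: 24.376 Mbps × 240 s = 5,850 Mb = 731.3 MB.
Capacity: 18 TB = 144,000,000 Mb; 24614.37 items → 24614 complete.

24614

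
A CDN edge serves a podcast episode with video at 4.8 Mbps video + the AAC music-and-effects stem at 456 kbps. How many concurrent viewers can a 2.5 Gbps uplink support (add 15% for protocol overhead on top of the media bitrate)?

413

Audio: 456 kbps = 0.456 Mbps.
Per-viewer media rate: 5.256 Mbps.
On the wire with 15% overhead: 6.044 Mbps.
2.5 Gbps = 2,500 Mbps; 2,500 / 6.044 = 413.61 → 413 viewers.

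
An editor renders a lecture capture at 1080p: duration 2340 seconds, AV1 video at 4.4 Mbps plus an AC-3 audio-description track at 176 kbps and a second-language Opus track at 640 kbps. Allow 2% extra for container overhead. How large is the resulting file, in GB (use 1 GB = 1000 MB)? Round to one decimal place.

1.6 GB

Audio total: 176 + 640 = 816 kbps = 0.816 Mbps.
Total bitrate: 4.4 + 0.816 = 5.216 Mbps.
Stream data: 5.216 Mbps × 2340 s = 12205.4 Mb.
With 2% container overhead: ×1.02.
12,450 Mb ÷ 8 = 1,556 MB → 1.556 GB.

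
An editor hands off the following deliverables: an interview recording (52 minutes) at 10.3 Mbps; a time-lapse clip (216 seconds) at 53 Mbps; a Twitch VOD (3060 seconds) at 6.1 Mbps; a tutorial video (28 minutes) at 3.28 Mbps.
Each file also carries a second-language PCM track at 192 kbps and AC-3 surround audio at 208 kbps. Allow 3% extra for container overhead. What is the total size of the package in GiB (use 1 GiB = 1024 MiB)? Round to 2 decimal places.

Audio total: 192 + 208 = 400 kbps = 0.400 Mbps.
interview recording: 10.700 Mbps × 3120 s × 1.03 = 34385.5 Mb
time-lapse clip: 53.400 Mbps × 216 s × 1.03 = 11880.4 Mb
Twitch VOD: 6.500 Mbps × 3060 s × 1.03 = 20486.7 Mb
tutorial video: 3.680 Mbps × 1680 s × 1.03 = 6367.9 Mb
Total: 73120.5 Mb = 9140.1 MB.
= 8.512 GiB.

8.51 GiB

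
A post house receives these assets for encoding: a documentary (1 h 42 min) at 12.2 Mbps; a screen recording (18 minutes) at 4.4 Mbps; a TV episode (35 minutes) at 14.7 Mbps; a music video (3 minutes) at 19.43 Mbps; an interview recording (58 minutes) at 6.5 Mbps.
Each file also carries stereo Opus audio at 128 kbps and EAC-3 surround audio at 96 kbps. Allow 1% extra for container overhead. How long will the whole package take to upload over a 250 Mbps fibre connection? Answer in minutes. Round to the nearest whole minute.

9 minutes

Audio total: 128 + 96 = 224 kbps = 0.224 Mbps.
documentary: 12.424 Mbps × 6120 s × 1.01 = 76795.2 Mb
screen recording: 4.624 Mbps × 1080 s × 1.01 = 5043.9 Mb
TV episode: 14.924 Mbps × 2100 s × 1.01 = 31653.8 Mb
music video: 19.654 Mbps × 180 s × 1.01 = 3573.1 Mb
interview recording: 6.724 Mbps × 3480 s × 1.01 = 23633.5 Mb
Total: 140699.5 Mb = 17587.4 MB.
At 250 Mbps: 140699.5 / 250 = 563 s ≈ 9.38 minutes.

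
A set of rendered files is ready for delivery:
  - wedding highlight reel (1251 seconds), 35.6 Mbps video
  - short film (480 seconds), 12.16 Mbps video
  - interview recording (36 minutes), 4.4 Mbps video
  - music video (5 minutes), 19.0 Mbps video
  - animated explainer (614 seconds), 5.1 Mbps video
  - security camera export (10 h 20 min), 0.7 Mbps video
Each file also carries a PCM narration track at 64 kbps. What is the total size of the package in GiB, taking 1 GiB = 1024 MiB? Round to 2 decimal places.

11.34 GiB

Audio: 64 kbps = 0.064 Mbps.
wedding highlight reel: 35.664 Mbps × 1251 s = 44615.7 Mb
short film: 12.224 Mbps × 480 s = 5867.5 Mb
interview recording: 4.464 Mbps × 2160 s = 9642.2 Mb
music video: 19.064 Mbps × 300 s = 5719.2 Mb
animated explainer: 5.164 Mbps × 614 s = 3170.7 Mb
security camera export: 0.764 Mbps × 37200 s = 28420.8 Mb
Total: 97436.1 Mb = 12179.5 MB.
= 11.34 GiB.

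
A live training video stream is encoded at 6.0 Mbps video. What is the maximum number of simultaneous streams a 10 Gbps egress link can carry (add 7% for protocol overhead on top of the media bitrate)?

1557

On the wire with 7% overhead: 6.420 Mbps.
10 Gbps = 10,000 Mbps; 10,000 / 6.420 = 1557.63 → 1557 viewers.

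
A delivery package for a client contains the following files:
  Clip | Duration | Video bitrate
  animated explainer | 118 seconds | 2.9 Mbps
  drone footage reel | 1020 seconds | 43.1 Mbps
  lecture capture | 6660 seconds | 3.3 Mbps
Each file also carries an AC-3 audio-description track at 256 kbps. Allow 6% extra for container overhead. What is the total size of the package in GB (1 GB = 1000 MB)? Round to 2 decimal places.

Audio: 256 kbps = 0.256 Mbps.
animated explainer: 3.156 Mbps × 118 s × 1.06 = 394.8 Mb
drone footage reel: 43.356 Mbps × 1020 s × 1.06 = 46876.5 Mb
lecture capture: 3.556 Mbps × 6660 s × 1.06 = 25103.9 Mb
Total: 72375.2 Mb = 9046.9 MB.
= 9.047 GB.

9.05 GB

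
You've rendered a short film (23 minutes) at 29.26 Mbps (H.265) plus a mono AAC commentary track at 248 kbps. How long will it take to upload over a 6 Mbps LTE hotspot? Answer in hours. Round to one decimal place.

23 min = 1380 s
Audio: 248 kbps = 0.248 Mbps.
Total bitrate: 29.508 Mbps.
File: 29.508 Mbps × 1380 s = 40721.0 Mb.
At 6 Mbps: 40721.0 / 6 = 6786.8 s ≈ 1.89 hours.

1.9 hours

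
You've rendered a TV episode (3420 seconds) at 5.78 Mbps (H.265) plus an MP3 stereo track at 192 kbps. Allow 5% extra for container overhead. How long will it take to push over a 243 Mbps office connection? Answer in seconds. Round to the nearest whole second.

Audio: 192 kbps = 0.192 Mbps.
Total bitrate: 5.972 Mbps.
File: 5.972 Mbps × 3420 s = 20424.2 Mb.
With 5% container overhead: ×1.05. → 21445.5 Mb.
At 243 Mbps: 21445.5 / 243 = 88.3 s ≈ 88.3 seconds.

88 seconds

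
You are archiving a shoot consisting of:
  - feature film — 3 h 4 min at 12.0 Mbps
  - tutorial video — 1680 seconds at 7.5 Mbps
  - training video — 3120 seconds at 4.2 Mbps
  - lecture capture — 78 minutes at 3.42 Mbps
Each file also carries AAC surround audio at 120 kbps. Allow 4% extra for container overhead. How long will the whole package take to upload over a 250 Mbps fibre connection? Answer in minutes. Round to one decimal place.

12.2 minutes

Audio: 120 kbps = 0.120 Mbps.
feature film: 12.120 Mbps × 11040 s × 1.04 = 139157.0 Mb
tutorial video: 7.620 Mbps × 1680 s × 1.04 = 13313.7 Mb
training video: 4.320 Mbps × 3120 s × 1.04 = 14017.5 Mb
lecture capture: 3.540 Mbps × 4680 s × 1.04 = 17229.9 Mb
Total: 183718.1 Mb = 22964.8 MB.
At 250 Mbps: 183718.1 / 250 = 735 s ≈ 12.2 minutes.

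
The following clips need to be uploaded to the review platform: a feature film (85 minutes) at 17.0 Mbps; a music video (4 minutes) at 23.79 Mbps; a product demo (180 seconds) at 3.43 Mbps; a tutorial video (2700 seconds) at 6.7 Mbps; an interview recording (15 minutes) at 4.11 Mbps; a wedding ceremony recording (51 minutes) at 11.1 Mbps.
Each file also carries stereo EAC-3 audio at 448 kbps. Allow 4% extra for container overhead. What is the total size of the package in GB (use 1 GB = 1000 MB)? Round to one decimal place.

Audio: 448 kbps = 0.448 Mbps.
feature film: 17.448 Mbps × 5100 s × 1.04 = 92544.2 Mb
music video: 24.238 Mbps × 240 s × 1.04 = 6049.8 Mb
product demo: 3.878 Mbps × 180 s × 1.04 = 726.0 Mb
tutorial video: 7.148 Mbps × 2700 s × 1.04 = 20071.6 Mb
interview recording: 4.558 Mbps × 900 s × 1.04 = 4266.3 Mb
wedding ceremony recording: 11.548 Mbps × 3060 s × 1.04 = 36750.4 Mb
Total: 160408.2 Mb = 20051.0 MB.
= 20.05 GB.

20.1 GB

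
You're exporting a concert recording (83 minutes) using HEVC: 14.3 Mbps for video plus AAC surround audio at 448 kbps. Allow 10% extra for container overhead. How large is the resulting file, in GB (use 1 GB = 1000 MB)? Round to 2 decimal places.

10.10 GB

83 min = 4980 s
Audio: 448 kbps = 0.448 Mbps.
Total bitrate: 14.3 + 0.448 = 14.748 Mbps.
Stream data: 14.748 Mbps × 4980 s = 73445.0 Mb.
With 10% container overhead: ×1.10.
80,790 Mb ÷ 8 = 10,099 MB → 10.10 GB.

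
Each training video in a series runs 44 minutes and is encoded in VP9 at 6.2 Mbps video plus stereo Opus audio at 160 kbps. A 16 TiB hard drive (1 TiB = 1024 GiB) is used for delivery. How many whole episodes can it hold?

44 min = 2640 s
Audio: 160 kbps = 0.160 Mbps.
Total bitrate: 6.360 Mbps.
Per item: 6.360 Mbps × 2640 s = 16,790 Mb = 2,099 MB.
Capacity: 16 TiB = 140,737,488 Mb; 8382.02 items → 8382 complete.

8382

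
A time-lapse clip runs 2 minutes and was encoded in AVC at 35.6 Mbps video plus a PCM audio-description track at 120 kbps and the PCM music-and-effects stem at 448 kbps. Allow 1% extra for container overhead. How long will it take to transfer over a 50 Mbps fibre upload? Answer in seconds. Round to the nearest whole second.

2 min = 120 s
Audio total: 120 + 448 = 568 kbps = 0.568 Mbps.
Total bitrate: 36.168 Mbps.
File: 36.168 Mbps × 120 s = 4340.2 Mb.
With 1% container overhead: ×1.01. → 4383.6 Mb.
At 50 Mbps: 4383.6 / 50 = 87.7 s ≈ 87.7 seconds.

88 seconds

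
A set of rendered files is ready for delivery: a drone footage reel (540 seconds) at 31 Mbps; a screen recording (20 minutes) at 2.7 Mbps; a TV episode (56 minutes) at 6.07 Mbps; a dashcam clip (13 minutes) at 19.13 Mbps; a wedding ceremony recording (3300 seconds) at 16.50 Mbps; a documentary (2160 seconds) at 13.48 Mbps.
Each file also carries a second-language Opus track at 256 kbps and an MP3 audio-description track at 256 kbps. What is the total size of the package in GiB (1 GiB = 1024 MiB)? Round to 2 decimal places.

16.84 GiB

Audio total: 256 + 256 = 512 kbps = 0.512 Mbps.
drone footage reel: 31.512 Mbps × 540 s = 17016.5 Mb
screen recording: 3.212 Mbps × 1200 s = 3854.4 Mb
TV episode: 6.582 Mbps × 3360 s = 22115.5 Mb
dashcam clip: 19.642 Mbps × 780 s = 15320.8 Mb
wedding ceremony recording: 17.012 Mbps × 3300 s = 56139.6 Mb
documentary: 13.992 Mbps × 2160 s = 30222.7 Mb
Total: 144669.5 Mb = 18083.7 MB.
= 16.84 GiB.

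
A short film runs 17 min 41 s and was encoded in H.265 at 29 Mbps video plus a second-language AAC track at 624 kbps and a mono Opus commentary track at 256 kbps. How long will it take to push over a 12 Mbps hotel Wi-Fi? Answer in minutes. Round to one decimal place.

17 min 41 s = 1061 s
Audio total: 624 + 256 = 880 kbps = 0.880 Mbps.
Total bitrate: 29.880 Mbps.
File: 29.880 Mbps × 1061 s = 31702.7 Mb.
At 12 Mbps: 31702.7 / 12 = 2641.9 s ≈ 44 minutes.

44.0 minutes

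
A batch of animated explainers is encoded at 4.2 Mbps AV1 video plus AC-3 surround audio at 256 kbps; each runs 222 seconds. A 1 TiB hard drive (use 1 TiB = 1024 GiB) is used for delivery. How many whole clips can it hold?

8891

Audio: 256 kbps = 0.256 Mbps.
Total bitrate: 4.456 Mbps.
Per item: 4.456 Mbps × 222 s = 989.2 Mb = 123.7 MB.
Capacity: 1 TiB = 8,796,093 Mb; 8891.84 items → 8891 complete.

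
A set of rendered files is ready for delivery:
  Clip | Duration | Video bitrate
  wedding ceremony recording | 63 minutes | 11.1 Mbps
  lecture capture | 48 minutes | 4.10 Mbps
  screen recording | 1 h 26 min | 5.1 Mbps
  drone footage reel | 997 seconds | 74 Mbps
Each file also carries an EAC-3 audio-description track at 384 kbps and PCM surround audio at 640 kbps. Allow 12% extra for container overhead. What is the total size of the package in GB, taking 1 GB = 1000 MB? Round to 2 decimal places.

Audio total: 384 + 640 = 1024 kbps = 1.024 Mbps.
wedding ceremony recording: 12.124 Mbps × 3780 s × 1.12 = 51328.2 Mb
lecture capture: 5.124 Mbps × 2880 s × 1.12 = 16528.0 Mb
screen recording: 6.124 Mbps × 5160 s × 1.12 = 35391.8 Mb
drone footage reel: 75.024 Mbps × 997 s × 1.12 = 83774.8 Mb
Total: 187022.8 Mb = 23377.8 MB.
= 23.38 GB.

23.38 GB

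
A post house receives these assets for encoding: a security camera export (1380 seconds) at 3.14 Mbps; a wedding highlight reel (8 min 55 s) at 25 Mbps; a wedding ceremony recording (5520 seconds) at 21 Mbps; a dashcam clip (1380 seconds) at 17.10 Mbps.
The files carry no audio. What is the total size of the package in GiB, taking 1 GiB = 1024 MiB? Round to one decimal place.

18.3 GiB

security camera export: 3.140 Mbps × 1380 s = 4333.2 Mb
wedding highlight reel: 25.000 Mbps × 535 s = 13375.0 Mb
wedding ceremony recording: 21.000 Mbps × 5520 s = 115920.0 Mb
dashcam clip: 17.100 Mbps × 1380 s = 23598.0 Mb
Total: 157226.2 Mb = 19653.3 MB.
= 18.30 GiB.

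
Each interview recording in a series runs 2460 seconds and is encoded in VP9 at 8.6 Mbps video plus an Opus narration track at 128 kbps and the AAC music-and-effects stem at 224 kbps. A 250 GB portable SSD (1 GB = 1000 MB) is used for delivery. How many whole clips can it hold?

Audio total: 128 + 224 = 352 kbps = 0.352 Mbps.
Total bitrate: 8.952 Mbps.
Per item: 8.952 Mbps × 2460 s = 22,022 Mb = 2,753 MB.
Capacity: 250 GB = 2,000,000 Mb; 90.82 items → 90 complete.

90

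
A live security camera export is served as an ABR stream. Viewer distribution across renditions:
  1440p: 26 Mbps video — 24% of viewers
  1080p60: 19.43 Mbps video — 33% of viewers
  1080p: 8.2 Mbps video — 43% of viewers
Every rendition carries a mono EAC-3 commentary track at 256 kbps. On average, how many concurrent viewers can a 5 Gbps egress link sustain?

304

Audio: 256 kbps = 0.256 Mbps.
Average per-viewer bitrate: 0.24×26.256 + 0.33×19.686 + 0.43×8.456 = 16.434 Mbps.
5 Gbps = 5,000 Mbps; 5,000 / 16.434 = 304.25 → 304.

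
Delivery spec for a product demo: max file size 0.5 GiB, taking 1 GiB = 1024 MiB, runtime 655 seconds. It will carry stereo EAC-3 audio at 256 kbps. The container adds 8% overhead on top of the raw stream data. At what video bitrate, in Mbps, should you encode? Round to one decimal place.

5.8 Mbps

Budget: 0.5 GiB = 4295.0 Mb.
Stream payload after overhead: 4295.0 / 1.08 = 3976.8 Mb.
Total bitrate budget: 3976.8 Mb / 655 s = 6.071 Mbps.
Audio: 256 kbps = 0.256 Mbps.
Video: 6.071 − 0.256 = 5.815 Mbps.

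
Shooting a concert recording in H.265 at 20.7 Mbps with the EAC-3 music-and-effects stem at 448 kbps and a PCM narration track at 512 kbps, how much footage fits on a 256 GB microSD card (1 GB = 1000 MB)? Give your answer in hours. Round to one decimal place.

26.3 hours

Audio total: 448 + 512 = 960 kbps = 0.960 Mbps.
Total bitrate: 20.7 + 0.960 = 21.660 Mbps.
Capacity: 256 GB = 2,048,000 Mb.
Recording time: 2,048,000 / 21.660 = 94,552 s ≈ 26.3 hours.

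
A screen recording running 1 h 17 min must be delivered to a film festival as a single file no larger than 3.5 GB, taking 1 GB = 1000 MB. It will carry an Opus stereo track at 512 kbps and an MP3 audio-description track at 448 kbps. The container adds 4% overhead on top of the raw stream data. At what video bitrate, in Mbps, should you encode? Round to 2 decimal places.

Budget: 3.5 GB = 28000.0 Mb.
Stream payload after overhead: 28000.0 / 1.04 = 26923.1 Mb.
1 h 17 min = 77 min = 4620 s
Total bitrate budget: 26923.1 Mb / 4620 s = 5.828 Mbps.
Audio total: 512 + 448 = 960 kbps = 0.960 Mbps.
Video: 5.828 − 0.960 = 4.868 Mbps.

4.87 Mbps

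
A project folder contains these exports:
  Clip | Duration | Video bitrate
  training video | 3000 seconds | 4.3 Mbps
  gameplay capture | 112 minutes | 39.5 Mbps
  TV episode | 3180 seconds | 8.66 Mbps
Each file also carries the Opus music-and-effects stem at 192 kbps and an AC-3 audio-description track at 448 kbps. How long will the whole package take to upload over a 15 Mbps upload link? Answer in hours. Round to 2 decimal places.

Audio total: 192 + 448 = 640 kbps = 0.640 Mbps.
training video: 4.940 Mbps × 3000 s = 14820.0 Mb
gameplay capture: 40.140 Mbps × 6720 s = 269740.8 Mb
TV episode: 9.300 Mbps × 3180 s = 29574.0 Mb
Total: 314134.8 Mb = 39266.8 MB.
At 15 Mbps: 314134.8 / 15 = 20942 s ≈ 5.82 hours.

5.82 hours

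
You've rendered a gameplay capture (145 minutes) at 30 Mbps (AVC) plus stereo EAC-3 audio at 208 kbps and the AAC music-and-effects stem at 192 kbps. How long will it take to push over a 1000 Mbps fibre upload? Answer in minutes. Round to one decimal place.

4.4 minutes

145 min = 8700 s
Audio total: 208 + 192 = 400 kbps = 0.400 Mbps.
Total bitrate: 30.400 Mbps.
File: 30.400 Mbps × 8700 s = 264480.0 Mb.
At 1000 Mbps: 264480.0 / 1000 = 264.5 s ≈ 4.41 minutes.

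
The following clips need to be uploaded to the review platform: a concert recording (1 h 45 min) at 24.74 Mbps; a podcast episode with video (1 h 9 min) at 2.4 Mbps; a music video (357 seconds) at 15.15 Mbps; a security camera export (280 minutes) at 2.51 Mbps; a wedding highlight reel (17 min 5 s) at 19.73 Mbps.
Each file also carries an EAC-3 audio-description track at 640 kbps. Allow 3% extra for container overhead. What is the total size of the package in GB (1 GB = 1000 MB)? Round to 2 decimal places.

32.43 GB

Audio: 640 kbps = 0.640 Mbps.
concert recording: 25.380 Mbps × 6300 s × 1.03 = 164690.8 Mb
podcast episode with video: 3.040 Mbps × 4140 s × 1.03 = 12963.2 Mb
music video: 15.790 Mbps × 357 s × 1.03 = 5806.1 Mb
security camera export: 3.150 Mbps × 16800 s × 1.03 = 54507.6 Mb
wedding highlight reel: 20.370 Mbps × 1025 s × 1.03 = 21505.6 Mb
Total: 259473.4 Mb = 32434.2 MB.
= 32.43 GB.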